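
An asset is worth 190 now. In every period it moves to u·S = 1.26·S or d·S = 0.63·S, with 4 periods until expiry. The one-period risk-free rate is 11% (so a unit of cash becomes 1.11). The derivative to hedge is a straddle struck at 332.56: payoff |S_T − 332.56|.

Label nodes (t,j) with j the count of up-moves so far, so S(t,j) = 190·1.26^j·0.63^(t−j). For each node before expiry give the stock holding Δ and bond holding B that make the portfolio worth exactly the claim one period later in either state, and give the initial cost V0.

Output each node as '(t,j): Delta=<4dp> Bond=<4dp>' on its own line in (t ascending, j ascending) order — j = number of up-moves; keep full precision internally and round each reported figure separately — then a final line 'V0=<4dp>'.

Under the risk-neutral measure, an up-move has probability p* = (R−d)/(u−d) = 0.7619 and values discount at R = 1.11.
Payoff layer (t=4): V(4,0)=302.6294, V(4,1)=272.6987, V(4,2)=212.8375, V(4,3)=93.1150, V(4,4)=146.3300
(3,0): S=47.5089. Δ = (V_up−V_dn)/(S_up−S_dn) = (272.6987−302.6294)/(59.8613−29.9306) = -1.0000. V = [p*·272.6987 + (1−p*)·302.6294]/1.11 = 252.0947. B = V − Δ·S = 299.6036.
(3,1): S=95.0179. Δ = (V_up−V_dn)/(S_up−S_dn) = (212.8375−272.6987)/(119.7225−59.8613) = -1.0000. V = [p*·212.8375 + (1−p*)·272.6987]/1.11 = 204.5857. B = V − Δ·S = 299.6036.
(3,2): S=190.0357. Δ = (V_up−V_dn)/(S_up−S_dn) = (93.1150−212.8375)/(239.4450−119.7225) = -1.0000. V = [p*·93.1150 + (1−p*)·212.8375]/1.11 = 109.5679. B = V − Δ·S = 299.6036.
(3,3): S=380.0714. Δ = (V_up−V_dn)/(S_up−S_dn) = (146.3300−93.1150)/(478.8900−239.4450) = 0.2222. V = [p*·146.3300 + (1−p*)·93.1150]/1.11 = 120.4142. B = V − Δ·S = 35.9459.
(2,0): S=75.4110. Δ = (V_up−V_dn)/(S_up−S_dn) = (204.5857−252.0947)/(95.0179−47.5089) = -1.0000. V = [p*·204.5857 + (1−p*)·252.0947]/1.11 = 194.5022. B = V − Δ·S = 269.9132.
(2,1): S=150.8220. Δ = (V_up−V_dn)/(S_up−S_dn) = (109.5679−204.5857)/(190.0357−95.0179) = -1.0000. V = [p*·109.5679 + (1−p*)·204.5857]/1.11 = 119.0912. B = V − Δ·S = 269.9132.
(2,2): S=301.6440. Δ = (V_up−V_dn)/(S_up−S_dn) = (120.4142−109.5679)/(380.0714−190.0357) = 0.0571. V = [p*·120.4142 + (1−p*)·109.5679]/1.11 = 106.1547. B = V − Δ·S = 88.9383.
(1,0): S=119.7000. Δ = (V_up−V_dn)/(S_up−S_dn) = (119.0912−194.5022)/(150.8220−75.4110) = -1.0000. V = [p*·119.0912 + (1−p*)·194.5022]/1.11 = 123.4650. B = V − Δ·S = 243.1650.
(1,1): S=239.4000. Δ = (V_up−V_dn)/(S_up−S_dn) = (106.1547−119.0912)/(301.6440−150.8220) = -0.0858. V = [p*·106.1547 + (1−p*)·119.0912]/1.11 = 98.4098. B = V − Δ·S = 118.9438.
(0,0): S=190.0000. Δ = (V_up−V_dn)/(S_up−S_dn) = (98.4098−123.4650)/(239.4000−119.7000) = -0.2093. V = [p*·98.4098 + (1−p*)·123.4650]/1.11 = 94.0318. B = V − Δ·S = 133.8020.
Root portfolio cost Δ·190+B reproduces V0=94.0318.

(0,0): Delta=-0.2093 Bond=133.8020
(1,0): Delta=-1.0000 Bond=243.1650
(1,1): Delta=-0.0858 Bond=118.9438
(2,0): Delta=-1.0000 Bond=269.9132
(2,1): Delta=-1.0000 Bond=269.9132
(2,2): Delta=0.0571 Bond=88.9383
(3,0): Delta=-1.0000 Bond=299.6036
(3,1): Delta=-1.0000 Bond=299.6036
(3,2): Delta=-1.0000 Bond=299.6036
(3,3): Delta=0.2222 Bond=35.9459
V0=94.0318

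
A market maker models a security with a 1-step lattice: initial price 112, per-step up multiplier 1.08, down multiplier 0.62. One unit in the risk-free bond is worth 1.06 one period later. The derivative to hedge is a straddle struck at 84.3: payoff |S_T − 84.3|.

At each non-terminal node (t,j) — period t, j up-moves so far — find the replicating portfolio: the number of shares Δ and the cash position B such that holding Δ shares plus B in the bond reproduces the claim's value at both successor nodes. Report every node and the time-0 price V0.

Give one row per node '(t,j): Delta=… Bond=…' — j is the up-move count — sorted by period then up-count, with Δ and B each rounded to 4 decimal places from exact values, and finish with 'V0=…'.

The replicating-portfolio and risk-neutral prices coincide; use p* = (1.06−0.62)/(1.08−0.62) = 0.9565 for the latter.
At expiry t=1: V(1,0)=14.8600, V(1,1)=36.6600
  t=0,j=0: stock 112.0000 → up 120.9600 (V=36.6600), down 69.4400 (V=14.8600). Price 33.6907; hedge Δ=0.4231, bond B=-13.7006.
Root portfolio cost Δ·112+B reproduces V0=33.6907.

(0,0): Delta=0.4231 Bond=-13.7006
V0=33.6907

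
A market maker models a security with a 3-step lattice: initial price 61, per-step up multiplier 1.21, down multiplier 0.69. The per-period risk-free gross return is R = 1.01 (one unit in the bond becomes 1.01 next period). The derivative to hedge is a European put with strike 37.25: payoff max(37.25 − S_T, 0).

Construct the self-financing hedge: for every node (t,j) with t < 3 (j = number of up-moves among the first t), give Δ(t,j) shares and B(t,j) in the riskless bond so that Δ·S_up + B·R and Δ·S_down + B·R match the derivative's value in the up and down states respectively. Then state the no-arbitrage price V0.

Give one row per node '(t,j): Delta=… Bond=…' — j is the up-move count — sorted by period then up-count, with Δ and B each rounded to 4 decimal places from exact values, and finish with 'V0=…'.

Risk-neutral probability p* = (R−d)/(u−d) = (1.01−0.69)/(1.21−0.69) = 0.6154.
Terminal values V(3,·): V(3,0)=17.2110, V(3,1)=2.1091, V(3,2)=0.0000, V(3,3)=0.0000
(2,0): S=29.0421. Δ = (V_up−V_dn)/(S_up−S_dn) = (2.1091−17.2110)/(35.1409−20.0390) = -1.0000. V = [p*·2.1091 + (1−p*)·17.2110]/1.01 = 7.8391. B = V − Δ·S = 36.8812.
(2,1): S=50.9289. Δ = (V_up−V_dn)/(S_up−S_dn) = (0.0000−2.1091)/(61.6240−35.1409) = -0.0796. V = [p*·0.0000 + (1−p*)·2.1091]/1.01 = 0.8031. B = V − Δ·S = 4.8590.
(2,2): S=89.3101. Δ = (V_up−V_dn)/(S_up−S_dn) = (0.0000−0.0000)/(108.0652−61.6240) = 0.0000. V = [p*·0.0000 + (1−p*)·0.0000]/1.01 = 0.0000. B = V − Δ·S = 0.0000.
(1,0): S=42.0900. Δ = (V_up−V_dn)/(S_up−S_dn) = (0.8031−7.8391)/(50.9289−29.0421) = -0.3215. V = [p*·0.8031 + (1−p*)·7.8391]/1.01 = 3.4745. B = V − Δ·S = 17.0052.
(1,1): S=73.8100. Δ = (V_up−V_dn)/(S_up−S_dn) = (0.0000−0.8031)/(89.3101−50.9289) = -0.0209. V = [p*·0.0000 + (1−p*)·0.8031]/1.01 = 0.3058. B = V − Δ·S = 1.8504.
(0,0): S=61.0000. Δ = (V_up−V_dn)/(S_up−S_dn) = (0.3058−3.4745)/(73.8100−42.0900) = -0.0999. V = [p*·0.3058 + (1−p*)·3.4745]/1.01 = 1.5095. B = V − Δ·S = 7.6031.
Each (Δ,B) replicates both successor values, so the strategy is self-financing and V0 is arbitrage-free.

(0,0): Delta=-0.0999 Bond=7.6031
(1,0): Delta=-0.3215 Bond=17.0052
(1,1): Delta=-0.0209 Bond=1.8504
(2,0): Delta=-1.0000 Bond=36.8812
(2,1): Delta=-0.0796 Bond=4.8590
(2,2): Delta=0.0000 Bond=0.0000
V0=1.5095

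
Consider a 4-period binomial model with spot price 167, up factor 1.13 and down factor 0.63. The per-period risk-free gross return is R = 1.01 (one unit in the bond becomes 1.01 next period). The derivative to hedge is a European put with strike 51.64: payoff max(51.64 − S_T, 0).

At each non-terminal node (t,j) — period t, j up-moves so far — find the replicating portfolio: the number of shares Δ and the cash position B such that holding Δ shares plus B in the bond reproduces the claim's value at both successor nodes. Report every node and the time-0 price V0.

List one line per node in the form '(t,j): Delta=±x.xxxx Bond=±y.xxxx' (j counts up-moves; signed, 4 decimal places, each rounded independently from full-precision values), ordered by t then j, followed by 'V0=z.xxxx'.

(0,0): Delta=-0.0102 Bond=1.9563
(1,0): Delta=-0.0527 Bond=6.4508
(1,1): Delta=-0.0027 Bond=0.5627
(2,0): Delta=-0.2508 Bond=19.6482
(2,1): Delta=-0.0178 Bond=2.3681
(2,2): Delta=0.0000 Bond=0.0000
(3,0): Delta=-1.0000 Bond=51.1287
(3,1): Delta=-0.1189 Bond=9.9655
(3,2): Delta=0.0000 Bond=0.0000
(3,3): Delta=0.0000 Bond=0.0000
V0=0.2606

Since d<R<u, set p* = (R−d)/(u−d) = 0.7600; price each node as the discounted p*-expectation of its children.
Terminal payoffs: V(4,0)=25.3326, V(4,1)=4.4536, V(4,2)=0.0000, V(4,3)=0.0000, V(4,4)=0.0000
Node (3,0) S=41.7578: V=(p*·4.4536+(1−p*)·25.3326)/1.01=9.3709; Δ=(4.4536−25.3326)/(47.1864−26.3074)=-1.0000; B=V−Δ·S=51.1287
Node (3,1) S=74.8990: V=(p*·0.0000+(1−p*)·4.4536)/1.01=1.0583; Δ=(0.0000−4.4536)/(84.6359−47.1864)=-0.1189; B=V−Δ·S=9.9655
Node (3,2) S=134.3426: V=(p*·0.0000+(1−p*)·0.0000)/1.01=0.0000; Δ=(0.0000−0.0000)/(151.8072−84.6359)=0.0000; B=V−Δ·S=0.0000
Node (3,3) S=240.9638: V=(p*·0.0000+(1−p*)·0.0000)/1.01=0.0000; Δ=(0.0000−0.0000)/(272.2891−151.8072)=0.0000; B=V−Δ·S=0.0000
Node (2,0) S=66.2823: V=(p*·1.0583+(1−p*)·9.3709)/1.01=3.0231; Δ=(1.0583−9.3709)/(74.8990−41.7578)=-0.2508; B=V−Δ·S=19.6482
Node (2,1) S=118.8873: V=(p*·0.0000+(1−p*)·1.0583)/1.01=0.2515; Δ=(0.0000−1.0583)/(134.3426−74.8990)=-0.0178; B=V−Δ·S=2.3681
Node (2,2) S=213.2423: V=(p*·0.0000+(1−p*)·0.0000)/1.01=0.0000; Δ=(0.0000−0.0000)/(240.9638−134.3426)=0.0000; B=V−Δ·S=0.0000
Node (1,0) S=105.2100: V=(p*·0.2515+(1−p*)·3.0231)/1.01=0.9076; Δ=(0.2515−3.0231)/(118.8873−66.2823)=-0.0527; B=V−Δ·S=6.4508
Node (1,1) S=188.7100: V=(p*·0.0000+(1−p*)·0.2515)/1.01=0.0598; Δ=(0.0000−0.2515)/(213.2423−118.8873)=-0.0027; B=V−Δ·S=0.5627
Node (0,0) S=167.0000: V=(p*·0.0598+(1−p*)·0.9076)/1.01=0.2606; Δ=(0.0598−0.9076)/(188.7100−105.2100)=-0.0102; B=V−Δ·S=1.9563
Each (Δ,B) replicates both successor values, so the strategy is self-financing and V0 is arbitrage-free.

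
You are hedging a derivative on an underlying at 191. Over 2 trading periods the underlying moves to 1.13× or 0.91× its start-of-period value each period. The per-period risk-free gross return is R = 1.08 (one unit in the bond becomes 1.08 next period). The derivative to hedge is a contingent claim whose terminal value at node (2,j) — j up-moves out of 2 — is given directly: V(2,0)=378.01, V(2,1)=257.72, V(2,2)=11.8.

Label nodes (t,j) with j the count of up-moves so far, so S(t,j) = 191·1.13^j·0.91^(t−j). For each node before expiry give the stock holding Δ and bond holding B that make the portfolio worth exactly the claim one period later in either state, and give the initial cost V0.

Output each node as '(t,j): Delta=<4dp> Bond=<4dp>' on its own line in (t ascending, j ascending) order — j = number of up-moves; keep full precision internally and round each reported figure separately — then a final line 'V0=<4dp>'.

(0,0): Delta=-4.7898 Bond=1015.2354
(1,0): Delta=-3.1458 Bond=810.7159
(1,1): Delta=-5.1792 Bond=1180.4949
V0=100.3881

Under the risk-neutral measure, an up-move has probability p* = (R−d)/(u−d) = 0.7727 and values discount at R = 1.08.
Terminal values V(2,·): V(2,0)=378.0100, V(2,1)=257.7200, V(2,2)=11.8000
Node (1,0) S=173.8100: V=(p*·257.7200+(1−p*)·378.0100)/1.08=263.9432; Δ=(257.7200−378.0100)/(196.4053−158.1671)=-3.1458; B=V−Δ·S=810.7159
Node (1,1) S=215.8300: V=(p*·11.8000+(1−p*)·257.7200)/1.08=62.6768; Δ=(11.8000−257.7200)/(243.8879−196.4053)=-5.1792; B=V−Δ·S=1180.4949
Node (0,0) S=191.0000: V=(p*·62.6768+(1−p*)·263.9432)/1.08=100.3881; Δ=(62.6768−263.9432)/(215.8300−173.8100)=-4.7898; B=V−Δ·S=1015.2354
Self-financing check: at every node Δ·S+B equals the discounted successor values.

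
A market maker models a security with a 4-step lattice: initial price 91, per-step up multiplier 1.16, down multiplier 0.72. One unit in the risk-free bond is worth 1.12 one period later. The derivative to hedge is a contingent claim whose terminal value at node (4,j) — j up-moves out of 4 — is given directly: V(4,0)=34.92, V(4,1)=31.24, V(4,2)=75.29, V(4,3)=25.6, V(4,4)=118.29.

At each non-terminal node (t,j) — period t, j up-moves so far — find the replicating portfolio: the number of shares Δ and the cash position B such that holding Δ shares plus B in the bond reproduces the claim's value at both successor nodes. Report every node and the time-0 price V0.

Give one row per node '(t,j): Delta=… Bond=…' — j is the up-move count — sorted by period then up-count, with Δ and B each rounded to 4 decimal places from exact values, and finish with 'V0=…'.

The replicating-portfolio and risk-neutral prices coincide; use p* = (1.12−0.72)/(1.16−0.72) = 0.9091 for the latter.
Terminal payoffs: V(4,0)=34.9200, V(4,1)=31.2400, V(4,2)=75.2900, V(4,3)=25.6000, V(4,4)=118.2900
Node (3,0) S=33.9656: V=(p*·31.2400+(1−p*)·34.9200)/1.12=28.1916; Δ=(31.2400−34.9200)/(39.4001−24.4552)=-0.2462; B=V−Δ·S=36.5552
Node (3,1) S=54.7223: V=(p*·75.2900+(1−p*)·31.2400)/1.12=63.6477; Δ=(75.2900−31.2400)/(63.4779−39.4001)=1.8295; B=V−Δ·S=-36.4659
Node (3,2) S=88.1637: V=(p*·25.6000+(1−p*)·75.2900)/1.12=26.8904; Δ=(25.6000−75.2900)/(102.2699−63.4779)=-1.2809; B=V−Δ·S=139.8222
Node (3,3) S=142.0415: V=(p*·118.2900+(1−p*)·25.6000)/1.12=98.0925; Δ=(118.2900−25.6000)/(164.7682−102.2699)=1.4831; B=V−Δ·S=-112.5666
Node (2,0) S=47.1744: V=(p*·63.6477+(1−p*)·28.1916)/1.12=53.9504; Δ=(63.6477−28.1916)/(54.7223−33.9656)=1.7082; B=V−Δ·S=-26.6318
Node (2,1) S=76.0032: V=(p*·26.8904+(1−p*)·63.6477)/1.12=26.9929; Δ=(26.8904−63.6477)/(88.1637−54.7223)=-1.0992; B=V−Δ·S=110.5322
Node (2,2) S=122.4496: V=(p*·98.0925+(1−p*)·26.8904)/1.12=81.8032; Δ=(98.0925−26.8904)/(142.0415−88.1637)=1.3215; B=V−Δ·S=-80.0198
Node (1,0) S=65.5200: V=(p*·26.9929+(1−p*)·53.9504)/1.12=26.2889; Δ=(26.9929−53.9504)/(76.0032−47.1744)=-0.9351; B=V−Δ·S=87.5560
Node (1,1) S=105.5600: V=(p*·81.8032+(1−p*)·26.9929)/1.12=68.5897; Δ=(81.8032−26.9929)/(122.4496−76.0032)=1.1801; B=V−Δ·S=-55.9793
Node (0,0) S=91.0000: V=(p*·68.5897+(1−p*)·26.2889)/1.12=57.8073; Δ=(68.5897−26.2889)/(105.5600−65.5200)=1.0565; B=V−Δ·S=-38.3309
The time-0 hedge costs 57.8073, which is the no-arbitrage price.

(0,0): Delta=1.0565 Bond=-38.3309
(1,0): Delta=-0.9351 Bond=87.5560
(1,1): Delta=1.1801 Bond=-55.9793
(2,0): Delta=1.7082 Bond=-26.6318
(2,1): Delta=-1.0992 Bond=110.5322
(2,2): Delta=1.3215 Bond=-80.0198
(3,0): Delta=-0.2462 Bond=36.5552
(3,1): Delta=1.8295 Bond=-36.4659
(3,2): Delta=-1.2809 Bond=139.8222
(3,3): Delta=1.4831 Bond=-112.5666
V0=57.8073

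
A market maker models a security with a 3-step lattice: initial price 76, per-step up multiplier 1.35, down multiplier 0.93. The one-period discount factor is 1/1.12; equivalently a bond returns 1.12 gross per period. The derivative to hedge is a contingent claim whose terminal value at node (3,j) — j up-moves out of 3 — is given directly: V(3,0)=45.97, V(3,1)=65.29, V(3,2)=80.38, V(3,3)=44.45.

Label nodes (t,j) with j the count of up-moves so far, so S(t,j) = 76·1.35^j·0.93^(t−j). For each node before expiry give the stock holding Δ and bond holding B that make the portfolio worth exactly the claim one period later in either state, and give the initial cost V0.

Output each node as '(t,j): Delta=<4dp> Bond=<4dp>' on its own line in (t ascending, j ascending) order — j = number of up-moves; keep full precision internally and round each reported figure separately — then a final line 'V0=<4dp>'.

Since d<R<u, set p* = (R−d)/(u−d) = 0.4524; price each node as the discounted p*-expectation of its children.
At expiry t=3: V(3,0)=45.9700, V(3,1)=65.2900, V(3,2)=80.3800, V(3,3)=44.4500
  t=2,j=0: stock 65.7324 → up 88.7387 (V=65.2900), down 61.1311 (V=45.9700). Price 48.8482; hedge Δ=0.6998, bond B=2.8482.
  t=2,j=1: stock 95.4180 → up 128.8143 (V=80.3800), down 88.7387 (V=65.2900). Price 64.3897; hedge Δ=0.3765, bond B=28.4611.
  t=2,j=2: stock 138.5100 → up 186.9885 (V=44.4500), down 128.8143 (V=80.3800). Price 57.2553; hedge Δ=-0.6176, bond B=142.8029.
  t=1,j=0: stock 70.6800 → up 95.4180 (V=64.3897), down 65.7324 (V=48.8482). Price 49.8919; hedge Δ=0.5235, bond B=12.8884.
  t=1,j=1: stock 102.6000 → up 138.5100 (V=57.2553), down 95.4180 (V=64.3897). Price 54.6091; hedge Δ=-0.1656, bond B=71.5957.
  t=0,j=0: stock 76.0000 → up 102.6000 (V=54.6091), down 70.6800 (V=49.8919). Price 46.4517; hedge Δ=0.1478, bond B=35.2200.
Each (Δ,B) replicates both successor values, so the strategy is self-financing and V0 is arbitrage-free.

(0,0): Delta=0.1478 Bond=35.2200
(1,0): Delta=0.5235 Bond=12.8884
(1,1): Delta=-0.1656 Bond=71.5957
(2,0): Delta=0.6998 Bond=2.8482
(2,1): Delta=0.3765 Bond=28.4611
(2,2): Delta=-0.6176 Bond=142.8029
V0=46.4517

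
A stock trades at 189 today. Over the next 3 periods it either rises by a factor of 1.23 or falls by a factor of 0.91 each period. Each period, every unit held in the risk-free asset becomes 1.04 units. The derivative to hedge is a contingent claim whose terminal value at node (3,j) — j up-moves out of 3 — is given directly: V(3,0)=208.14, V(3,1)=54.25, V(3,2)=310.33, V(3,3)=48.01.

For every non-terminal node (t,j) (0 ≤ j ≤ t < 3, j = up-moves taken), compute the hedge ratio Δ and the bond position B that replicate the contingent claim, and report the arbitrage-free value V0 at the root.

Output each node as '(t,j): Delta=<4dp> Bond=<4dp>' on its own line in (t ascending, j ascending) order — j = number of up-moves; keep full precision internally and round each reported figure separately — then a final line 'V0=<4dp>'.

Since d<R<u, set p* = (R−d)/(u−d) = 0.4063; price each node as the discounted p*-expectation of its children.
At expiry t=3: V(3,0)=208.1400, V(3,1)=54.2500, V(3,2)=310.3300, V(3,3)=48.0100
(2,0): S=156.5109. Δ = (V_up−V_dn)/(S_up−S_dn) = (54.2500−208.1400)/(192.5084−142.4249) = -3.0727. V = [p*·54.2500 + (1−p*)·208.1400]/1.04 = 140.0213. B = V − Δ·S = 620.9276.
(2,1): S=211.5477. Δ = (V_up−V_dn)/(S_up−S_dn) = (310.3300−54.2500)/(260.2037−192.5084) = 3.7828. V = [p*·310.3300 + (1−p*)·54.2500]/1.04 = 152.1947. B = V − Δ·S = -648.0553.
(2,2): S=285.9381. Δ = (V_up−V_dn)/(S_up−S_dn) = (48.0100−310.3300)/(351.7039−260.2037) = -2.8669. V = [p*·48.0100 + (1−p*)·310.3300]/1.04 = 195.9255. B = V − Δ·S = 1015.6755.
(1,0): S=171.9900. Δ = (V_up−V_dn)/(S_up−S_dn) = (152.1947−140.0213)/(211.5477−156.5109) = 0.2212. V = [p*·152.1947 + (1−p*)·140.0213]/1.04 = 139.3911. B = V − Δ·S = 101.3493.
(1,1): S=232.4700. Δ = (V_up−V_dn)/(S_up−S_dn) = (195.9255−152.1947)/(285.9381−211.5477) = 0.5879. V = [p*·195.9255 + (1−p*)·152.1947]/1.04 = 163.4234. B = V − Δ·S = 26.7647.
(0,0): S=189.0000. Δ = (V_up−V_dn)/(S_up−S_dn) = (163.4234−139.3911)/(232.4700−171.9900) = 0.3974. V = [p*·163.4234 + (1−p*)·139.3911]/1.04 = 143.4175. B = V − Δ·S = 68.3167.
Root portfolio cost Δ·189+B reproduces V0=143.4175.

(0,0): Delta=0.3974 Bond=68.3167
(1,0): Delta=0.2212 Bond=101.3493
(1,1): Delta=0.5879 Bond=26.7647
(2,0): Delta=-3.0727 Bond=620.9276
(2,1): Delta=3.7828 Bond=-648.0553
(2,2): Delta=-2.8669 Bond=1015.6755
V0=143.4175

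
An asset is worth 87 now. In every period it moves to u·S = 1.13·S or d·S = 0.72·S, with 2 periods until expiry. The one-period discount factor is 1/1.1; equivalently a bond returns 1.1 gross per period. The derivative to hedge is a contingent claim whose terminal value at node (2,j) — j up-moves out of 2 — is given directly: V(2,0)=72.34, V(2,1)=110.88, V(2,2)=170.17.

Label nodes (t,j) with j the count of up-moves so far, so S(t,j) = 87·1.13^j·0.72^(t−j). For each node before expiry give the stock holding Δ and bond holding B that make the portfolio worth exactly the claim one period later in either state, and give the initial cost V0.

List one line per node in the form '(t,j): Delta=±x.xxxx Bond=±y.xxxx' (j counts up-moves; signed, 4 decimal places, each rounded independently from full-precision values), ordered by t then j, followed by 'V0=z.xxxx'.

(0,0): Delta=1.4724 Bond=5.4605
(1,0): Delta=1.5006 Bond=4.2364
(1,1): Delta=1.4710 Bond=6.1463
V0=133.5574

Risk-neutral probability p* = (R−d)/(u−d) = (1.1−0.72)/(1.13−0.72) = 0.9268.
At expiry t=2: V(2,0)=72.3400, V(2,1)=110.8800, V(2,2)=170.1700
Node (1,0) S=62.6400: V=(p*·110.8800+(1−p*)·72.3400)/1.1=98.2364; Δ=(110.8800−72.3400)/(70.7832−45.1008)=1.5006; B=V−Δ·S=4.2364
Node (1,1) S=98.3100: V=(p*·170.1700+(1−p*)·110.8800)/1.1=150.7561; Δ=(170.1700−110.8800)/(111.0903−70.7832)=1.4710; B=V−Δ·S=6.1463
Node (0,0) S=87.0000: V=(p*·150.7561+(1−p*)·98.2364)/1.1=133.5574; Δ=(150.7561−98.2364)/(98.3100−62.6400)=1.4724; B=V−Δ·S=5.4605
Root portfolio cost Δ·87+B reproduces V0=133.5574.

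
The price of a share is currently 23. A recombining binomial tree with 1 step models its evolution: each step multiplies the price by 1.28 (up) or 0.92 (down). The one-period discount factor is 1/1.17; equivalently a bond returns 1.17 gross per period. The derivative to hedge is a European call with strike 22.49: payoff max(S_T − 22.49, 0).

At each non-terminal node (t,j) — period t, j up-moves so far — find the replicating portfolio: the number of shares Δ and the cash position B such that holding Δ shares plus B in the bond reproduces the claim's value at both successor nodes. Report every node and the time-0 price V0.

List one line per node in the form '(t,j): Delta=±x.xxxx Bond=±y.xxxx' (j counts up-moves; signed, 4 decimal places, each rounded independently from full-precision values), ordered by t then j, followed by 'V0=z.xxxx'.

(0,0): Delta=0.8394 Bond=-15.1804
V0=4.1251

Under the risk-neutral measure, an up-move has probability p* = (R−d)/(u−d) = 0.6944 and values discount at R = 1.17.
Payoff layer (t=1): V(1,0)=0.0000, V(1,1)=6.9500
Node (0,0) S=23.0000: V=(p*·6.9500+(1−p*)·0.0000)/1.17=4.1251; Δ=(6.9500−0.0000)/(29.4400−21.1600)=0.8394; B=V−Δ·S=-15.1804
Check: Δ(0,0)·S0 + B(0,0) = 4.1251 = V0.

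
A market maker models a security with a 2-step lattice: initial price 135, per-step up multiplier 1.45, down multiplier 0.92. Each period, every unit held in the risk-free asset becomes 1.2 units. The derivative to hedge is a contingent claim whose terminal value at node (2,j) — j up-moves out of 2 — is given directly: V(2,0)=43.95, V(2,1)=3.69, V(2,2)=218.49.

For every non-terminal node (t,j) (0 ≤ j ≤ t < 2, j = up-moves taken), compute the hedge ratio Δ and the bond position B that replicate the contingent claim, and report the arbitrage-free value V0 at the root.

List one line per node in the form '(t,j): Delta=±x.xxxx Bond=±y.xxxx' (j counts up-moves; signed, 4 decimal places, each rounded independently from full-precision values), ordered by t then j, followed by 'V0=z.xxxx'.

Risk-neutral probability p* = (R−d)/(u−d) = (1.2−0.92)/(1.45−0.92) = 0.5283.
At expiry t=2: V(2,0)=43.9500, V(2,1)=3.6900, V(2,2)=218.4900
Node (1,0) S=124.2000: V=(p*·3.6900+(1−p*)·43.9500)/1.2=18.9005; Δ=(3.6900−43.9500)/(180.0900−114.2640)=-0.6116; B=V−Δ·S=94.8627
Node (1,1) S=195.7500: V=(p*·218.4900+(1−p*)·3.6900)/1.2=97.6410; Δ=(218.4900−3.6900)/(283.8375−180.0900)=2.0704; B=V−Δ·S=-307.6420
Node (0,0) S=135.0000: V=(p*·97.6410+(1−p*)·18.9005)/1.2=50.4161; Δ=(97.6410−18.9005)/(195.7500−124.2000)=1.1005; B=V−Δ·S=-98.1511
Each (Δ,B) replicates both successor values, so the strategy is self-financing and V0 is arbitrage-free.

(0,0): Delta=1.1005 Bond=-98.1511
(1,0): Delta=-0.6116 Bond=94.8627
(1,1): Delta=2.0704 Bond=-307.6420
V0=50.4161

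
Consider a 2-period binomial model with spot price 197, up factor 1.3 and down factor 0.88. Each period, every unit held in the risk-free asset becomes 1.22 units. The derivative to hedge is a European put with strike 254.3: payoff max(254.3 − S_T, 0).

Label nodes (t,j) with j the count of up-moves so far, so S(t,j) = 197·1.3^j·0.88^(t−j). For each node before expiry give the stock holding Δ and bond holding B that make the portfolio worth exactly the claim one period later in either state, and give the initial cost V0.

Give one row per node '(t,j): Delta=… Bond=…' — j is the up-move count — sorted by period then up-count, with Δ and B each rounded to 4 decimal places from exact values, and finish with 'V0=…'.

The replicating-portfolio and risk-neutral prices coincide; use p* = (1.22−0.88)/(1.3−0.88) = 0.8095 for the latter.
At expiry t=2: V(2,0)=101.7432, V(2,1)=28.9320, V(2,2)=0.0000
(1,0): S=173.3600. Δ = (V_up−V_dn)/(S_up−S_dn) = (28.9320−101.7432)/(225.3680−152.5568) = -1.0000. V = [p*·28.9320 + (1−p*)·101.7432]/1.22 = 35.0826. B = V − Δ·S = 208.4426.
(1,1): S=256.1000. Δ = (V_up−V_dn)/(S_up−S_dn) = (0.0000−28.9320)/(332.9300−225.3680) = -0.2690. V = [p*·0.0000 + (1−p*)·28.9320]/1.22 = 4.5171. B = V − Δ·S = 73.4028.
(0,0): S=197.0000. Δ = (V_up−V_dn)/(S_up−S_dn) = (4.5171−35.0826)/(256.1000−173.3600) = -0.3694. V = [p*·4.5171 + (1−p*)·35.0826]/1.22 = 8.4747. B = V − Δ·S = 81.2497.
Self-financing check: at every node Δ·S+B equals the discounted successor values.

(0,0): Delta=-0.3694 Bond=81.2497
(1,0): Delta=-1.0000 Bond=208.4426
(1,1): Delta=-0.2690 Bond=73.4028
V0=8.4747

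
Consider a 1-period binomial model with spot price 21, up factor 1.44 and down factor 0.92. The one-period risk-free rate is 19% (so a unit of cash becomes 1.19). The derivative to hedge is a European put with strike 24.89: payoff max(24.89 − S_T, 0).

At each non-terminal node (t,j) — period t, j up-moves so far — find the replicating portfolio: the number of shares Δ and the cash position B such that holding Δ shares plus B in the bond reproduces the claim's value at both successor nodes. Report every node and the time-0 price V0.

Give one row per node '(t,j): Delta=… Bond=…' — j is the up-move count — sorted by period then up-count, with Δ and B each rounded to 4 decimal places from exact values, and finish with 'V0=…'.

(0,0): Delta=-0.5101 Bond=12.9619
V0=2.2503

The replicating-portfolio and risk-neutral prices coincide; use p* = (1.19−0.92)/(1.44−0.92) = 0.5192 for the latter.
Terminal payoffs: V(1,0)=5.5700, V(1,1)=0.0000
Node (0,0) S=21.0000: V=(p*·0.0000+(1−p*)·5.5700)/1.19=2.2503; Δ=(0.0000−5.5700)/(30.2400−19.3200)=-0.5101; B=V−Δ·S=12.9619
The time-0 hedge costs 2.2503, which is the no-arbitrage price.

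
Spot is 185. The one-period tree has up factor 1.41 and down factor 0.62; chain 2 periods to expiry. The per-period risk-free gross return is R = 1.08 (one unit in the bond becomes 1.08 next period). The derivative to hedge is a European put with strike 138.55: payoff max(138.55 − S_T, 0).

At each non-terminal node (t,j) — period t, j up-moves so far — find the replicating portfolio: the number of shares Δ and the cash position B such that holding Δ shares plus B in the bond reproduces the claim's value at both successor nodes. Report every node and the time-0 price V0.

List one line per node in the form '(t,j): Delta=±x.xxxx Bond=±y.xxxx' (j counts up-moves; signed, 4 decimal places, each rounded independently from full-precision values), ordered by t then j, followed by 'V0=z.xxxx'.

(0,0): Delta=-0.1785 Bond=43.1046
(1,0): Delta=-0.7442 Bond=111.4449
(1,1): Delta=0.0000 Bond=0.0000
V0=10.0883

No-arbitrage ⇒ martingale measure with p* = (R−d)/(u−d) = 0.5823.
Terminal values V(2,·): V(2,0)=67.4360, V(2,1)=0.0000, V(2,2)=0.0000
Node (1,0) S=114.7000: V=(p*·0.0000+(1−p*)·67.4360)/1.08=26.0828; Δ=(0.0000−67.4360)/(161.7270−71.1140)=-0.7442; B=V−Δ·S=111.4449
Node (1,1) S=260.8500: V=(p*·0.0000+(1−p*)·0.0000)/1.08=0.0000; Δ=(0.0000−0.0000)/(367.7985−161.7270)=0.0000; B=V−Δ·S=0.0000
Node (0,0) S=185.0000: V=(p*·0.0000+(1−p*)·26.0828)/1.08=10.0883; Δ=(0.0000−26.0828)/(260.8500−114.7000)=-0.1785; B=V−Δ·S=43.1046
Each (Δ,B) replicates both successor values, so the strategy is self-financing and V0 is arbitrage-free.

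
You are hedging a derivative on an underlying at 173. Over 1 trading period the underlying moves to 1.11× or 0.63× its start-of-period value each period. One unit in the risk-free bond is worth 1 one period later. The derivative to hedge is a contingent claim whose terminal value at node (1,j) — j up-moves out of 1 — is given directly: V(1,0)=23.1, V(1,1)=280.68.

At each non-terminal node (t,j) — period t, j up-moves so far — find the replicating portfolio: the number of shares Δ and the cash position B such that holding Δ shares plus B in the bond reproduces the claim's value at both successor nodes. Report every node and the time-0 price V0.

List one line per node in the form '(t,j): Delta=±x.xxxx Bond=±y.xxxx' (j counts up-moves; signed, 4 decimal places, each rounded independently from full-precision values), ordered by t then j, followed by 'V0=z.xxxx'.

(0,0): Delta=3.1019 Bond=-314.9737
V0=221.6512

Under the risk-neutral measure, an up-move has probability p* = (R−d)/(u−d) = 0.7708 and values discount at R = 1.
Payoff layer (t=1): V(1,0)=23.1000, V(1,1)=280.6800
  t=0,j=0: stock 173.0000 → up 192.0300 (V=280.6800), down 108.9900 (V=23.1000). Price 221.6512; hedge Δ=3.1019, bond B=-314.9737.
The time-0 hedge costs 221.6512, which is the no-arbitrage price.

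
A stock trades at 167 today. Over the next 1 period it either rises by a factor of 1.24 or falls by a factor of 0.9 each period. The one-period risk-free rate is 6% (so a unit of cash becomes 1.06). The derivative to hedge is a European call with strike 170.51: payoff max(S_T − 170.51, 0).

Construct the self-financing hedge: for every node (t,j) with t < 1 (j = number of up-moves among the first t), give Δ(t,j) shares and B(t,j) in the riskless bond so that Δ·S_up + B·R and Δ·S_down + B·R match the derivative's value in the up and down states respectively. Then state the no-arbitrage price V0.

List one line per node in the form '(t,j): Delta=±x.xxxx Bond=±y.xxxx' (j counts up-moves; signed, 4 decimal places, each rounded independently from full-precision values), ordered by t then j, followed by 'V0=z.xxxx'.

(0,0): Delta=0.6441 Bond=-91.3235
V0=16.2353

Since d<R<u, set p* = (R−d)/(u−d) = 0.4706; price each node as the discounted p*-expectation of its children.
Payoff layer (t=1): V(1,0)=0.0000, V(1,1)=36.5700
(0,0): S=167.0000. Δ = (V_up−V_dn)/(S_up−S_dn) = (36.5700−0.0000)/(207.0800−150.3000) = 0.6441. V = [p*·36.5700 + (1−p*)·0.0000]/1.06 = 16.2353. B = V − Δ·S = -91.3235.
Check: Δ(0,0)·S0 + B(0,0) = 16.2353 = V0.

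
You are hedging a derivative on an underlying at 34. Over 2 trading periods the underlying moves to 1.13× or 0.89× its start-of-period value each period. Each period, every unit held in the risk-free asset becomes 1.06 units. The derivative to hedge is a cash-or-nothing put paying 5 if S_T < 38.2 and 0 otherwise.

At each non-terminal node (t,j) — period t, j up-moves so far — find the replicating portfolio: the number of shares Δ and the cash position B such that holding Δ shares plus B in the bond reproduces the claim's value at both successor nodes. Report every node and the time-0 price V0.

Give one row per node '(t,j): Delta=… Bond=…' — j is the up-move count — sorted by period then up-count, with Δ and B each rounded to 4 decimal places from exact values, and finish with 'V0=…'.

No-arbitrage ⇒ martingale measure with p* = (R−d)/(u−d) = 0.7083.
Terminal payoffs: V(2,0)=5.0000, V(2,1)=5.0000, V(2,2)=0.0000
Node (1,0) S=30.2600: V=(p*·5.0000+(1−p*)·5.0000)/1.06=4.7170; Δ=(5.0000−5.0000)/(34.1938−26.9314)=0.0000; B=V−Δ·S=4.7170
Node (1,1) S=38.4200: V=(p*·0.0000+(1−p*)·5.0000)/1.06=1.3758; Δ=(0.0000−5.0000)/(43.4146−34.1938)=-0.5423; B=V−Δ·S=22.2091
Node (0,0) S=34.0000: V=(p*·1.3758+(1−p*)·4.7170)/1.06=2.2173; Δ=(1.3758−4.7170)/(38.4200−30.2600)=-0.4095; B=V−Δ·S=16.1389
Self-financing check: at every node Δ·S+B equals the discounted successor values.

(0,0): Delta=-0.4095 Bond=16.1389
(1,0): Delta=0.0000 Bond=4.7170
(1,1): Delta=-0.5423 Bond=22.2091
V0=2.2173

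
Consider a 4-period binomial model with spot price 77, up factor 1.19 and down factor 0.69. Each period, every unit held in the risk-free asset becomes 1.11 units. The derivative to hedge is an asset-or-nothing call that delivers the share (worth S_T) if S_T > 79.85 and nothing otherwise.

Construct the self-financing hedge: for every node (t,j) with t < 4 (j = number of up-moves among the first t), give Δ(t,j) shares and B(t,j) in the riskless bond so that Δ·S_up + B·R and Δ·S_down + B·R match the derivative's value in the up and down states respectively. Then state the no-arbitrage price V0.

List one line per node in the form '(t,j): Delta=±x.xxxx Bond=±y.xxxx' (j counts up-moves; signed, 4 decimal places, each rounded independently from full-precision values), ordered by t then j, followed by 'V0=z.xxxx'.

Since d<R<u, set p* = (R−d)/(u−d) = 0.8400; price each node as the discounted p*-expectation of its children.
Payoff layer (t=4): V(4,0)=0.0000, V(4,1)=0.0000, V(4,2)=0.0000, V(4,3)=89.5325, V(4,4)=154.4111
(3,0): S=25.2952. Δ = (V_up−V_dn)/(S_up−S_dn) = (0.0000−0.0000)/(30.1013−17.4537) = 0.0000. V = [p*·0.0000 + (1−p*)·0.0000]/1.11 = 0.0000. B = V − Δ·S = 0.0000.
(3,1): S=43.6250. Δ = (V_up−V_dn)/(S_up−S_dn) = (0.0000−0.0000)/(51.9138−30.1013) = 0.0000. V = [p*·0.0000 + (1−p*)·0.0000]/1.11 = 0.0000. B = V − Δ·S = 0.0000.
(3,2): S=75.2374. Δ = (V_up−V_dn)/(S_up−S_dn) = (89.5325−0.0000)/(89.5325−51.9138) = 2.3800. V = [p*·89.5325 + (1−p*)·0.0000]/1.11 = 67.7543. B = V − Δ·S = -111.3107.
(3,3): S=129.7572. Δ = (V_up−V_dn)/(S_up−S_dn) = (154.4111−89.5325)/(154.4111−89.5325) = 1.0000. V = [p*·154.4111 + (1−p*)·89.5325]/1.11 = 129.7572. B = V − Δ·S = 0.0000.
(2,0): S=36.6597. Δ = (V_up−V_dn)/(S_up−S_dn) = (0.0000−0.0000)/(43.6250−25.2952) = 0.0000. V = [p*·0.0000 + (1−p*)·0.0000]/1.11 = 0.0000. B = V − Δ·S = 0.0000.
(2,1): S=63.2247. Δ = (V_up−V_dn)/(S_up−S_dn) = (67.7543−0.0000)/(75.2374−43.6250) = 2.1433. V = [p*·67.7543 + (1−p*)·0.0000]/1.11 = 51.2735. B = V − Δ·S = -84.2351.
(2,2): S=109.0397. Δ = (V_up−V_dn)/(S_up−S_dn) = (129.7572−67.7543)/(129.7572−75.2374) = 1.1373. V = [p*·129.7572 + (1−p*)·67.7543]/1.11 = 107.9611. B = V − Δ·S = -16.0448.
(1,0): S=53.1300. Δ = (V_up−V_dn)/(S_up−S_dn) = (51.2735−0.0000)/(63.2247−36.6597) = 1.9301. V = [p*·51.2735 + (1−p*)·0.0000]/1.11 = 38.8016. B = V − Δ·S = -63.7455.
(1,1): S=91.6300. Δ = (V_up−V_dn)/(S_up−S_dn) = (107.9611−51.2735)/(109.0397−63.2247) = 1.2373. V = [p*·107.9611 + (1−p*)·51.2735]/1.11 = 89.0910. B = V − Δ·S = -24.2840.
(0,0): S=77.0000. Δ = (V_up−V_dn)/(S_up−S_dn) = (89.0910−38.8016)/(91.6300−53.1300) = 1.3062. V = [p*·89.0910 + (1−p*)·38.8016]/1.11 = 73.0133. B = V − Δ·S = -27.5656.
Each (Δ,B) replicates both successor values, so the strategy is self-financing and V0 is arbitrage-free.

(0,0): Delta=1.3062 Bond=-27.5656
(1,0): Delta=1.9301 Bond=-63.7455
(1,1): Delta=1.2373 Bond=-24.2840
(2,0): Delta=0.0000 Bond=0.0000
(2,1): Delta=2.1433 Bond=-84.2351
(2,2): Delta=1.1373 Bond=-16.0448
(3,0): Delta=0.0000 Bond=0.0000
(3,1): Delta=0.0000 Bond=0.0000
(3,2): Delta=2.3800 Bond=-111.3107
(3,3): Delta=1.0000 Bond=0.0000
V0=73.0133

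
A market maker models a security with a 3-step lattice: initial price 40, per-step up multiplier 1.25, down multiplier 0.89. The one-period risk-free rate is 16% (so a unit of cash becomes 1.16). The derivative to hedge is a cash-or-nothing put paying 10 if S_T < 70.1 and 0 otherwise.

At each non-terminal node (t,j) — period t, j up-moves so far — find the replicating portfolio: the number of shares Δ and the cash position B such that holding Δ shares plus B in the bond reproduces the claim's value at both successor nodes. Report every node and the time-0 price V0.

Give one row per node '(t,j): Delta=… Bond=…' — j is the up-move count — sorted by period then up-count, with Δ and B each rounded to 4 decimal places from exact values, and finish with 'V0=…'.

(0,0): Delta=-0.2903 Bond=15.3157
(1,0): Delta=0.0000 Bond=7.4316
(1,1): Delta=-0.3592 Bond=21.2111
(2,0): Delta=0.0000 Bond=8.6207
(2,1): Delta=0.0000 Bond=8.6207
(2,2): Delta=-0.4444 Bond=29.9330
V0=3.7038

Since d<R<u, set p* = (R−d)/(u−d) = 0.7500; price each node as the discounted p*-expectation of its children.
At expiry t=3: V(3,0)=10.0000, V(3,1)=10.0000, V(3,2)=10.0000, V(3,3)=0.0000
Node (2,0) S=31.6840: V=(p*·10.0000+(1−p*)·10.0000)/1.16=8.6207; Δ=(10.0000−10.0000)/(39.6050−28.1988)=0.0000; B=V−Δ·S=8.6207
Node (2,1) S=44.5000: V=(p*·10.0000+(1−p*)·10.0000)/1.16=8.6207; Δ=(10.0000−10.0000)/(55.6250−39.6050)=0.0000; B=V−Δ·S=8.6207
Node (2,2) S=62.5000: V=(p*·0.0000+(1−p*)·10.0000)/1.16=2.1552; Δ=(0.0000−10.0000)/(78.1250−55.6250)=-0.4444; B=V−Δ·S=29.9330
Node (1,0) S=35.6000: V=(p*·8.6207+(1−p*)·8.6207)/1.16=7.4316; Δ=(8.6207−8.6207)/(44.5000−31.6840)=0.0000; B=V−Δ·S=7.4316
Node (1,1) S=50.0000: V=(p*·2.1552+(1−p*)·8.6207)/1.16=3.2513; Δ=(2.1552−8.6207)/(62.5000−44.5000)=-0.3592; B=V−Δ·S=21.2111
Node (0,0) S=40.0000: V=(p*·3.2513+(1−p*)·7.4316)/1.16=3.7038; Δ=(3.2513−7.4316)/(50.0000−35.6000)=-0.2903; B=V−Δ·S=15.3157
Check: Δ(0,0)·S0 + B(0,0) = 3.7038 = V0.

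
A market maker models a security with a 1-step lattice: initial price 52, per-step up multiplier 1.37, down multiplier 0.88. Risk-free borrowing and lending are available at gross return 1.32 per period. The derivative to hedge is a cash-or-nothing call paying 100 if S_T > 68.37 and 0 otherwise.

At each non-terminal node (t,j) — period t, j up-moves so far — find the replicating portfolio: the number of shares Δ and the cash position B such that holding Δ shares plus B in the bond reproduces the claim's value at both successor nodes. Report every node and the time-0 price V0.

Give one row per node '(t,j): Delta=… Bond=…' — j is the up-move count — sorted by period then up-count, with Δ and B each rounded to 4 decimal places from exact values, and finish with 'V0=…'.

(0,0): Delta=3.9246 Bond=-136.0544
V0=68.0272

No-arbitrage ⇒ martingale measure with p* = (R−d)/(u−d) = 0.8980.
At expiry t=1: V(1,0)=0.0000, V(1,1)=100.0000
Node (0,0) S=52.0000: V=(p*·100.0000+(1−p*)·0.0000)/1.32=68.0272; Δ=(100.0000−0.0000)/(71.2400−45.7600)=3.9246; B=V−Δ·S=-136.0544
Root portfolio cost Δ·52+B reproduces V0=68.0272.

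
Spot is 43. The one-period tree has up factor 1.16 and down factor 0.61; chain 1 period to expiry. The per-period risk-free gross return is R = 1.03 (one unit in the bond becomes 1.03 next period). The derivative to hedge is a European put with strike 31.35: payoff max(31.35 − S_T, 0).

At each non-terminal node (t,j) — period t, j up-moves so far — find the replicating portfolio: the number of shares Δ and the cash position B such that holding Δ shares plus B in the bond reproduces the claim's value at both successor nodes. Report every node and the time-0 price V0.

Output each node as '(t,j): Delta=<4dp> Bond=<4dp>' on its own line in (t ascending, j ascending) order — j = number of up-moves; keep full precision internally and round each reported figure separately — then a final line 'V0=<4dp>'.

No-arbitrage ⇒ martingale measure with p* = (R−d)/(u−d) = 0.7636.
Terminal payoffs: V(1,0)=5.1200, V(1,1)=0.0000
Node (0,0) S=43.0000: V=(p*·0.0000+(1−p*)·5.1200)/1.03=1.1749; Δ=(0.0000−5.1200)/(49.8800−26.2300)=-0.2165; B=V−Δ·S=10.4840
Self-financing check: at every node Δ·S+B equals the discounted successor values.

(0,0): Delta=-0.2165 Bond=10.4840
V0=1.1749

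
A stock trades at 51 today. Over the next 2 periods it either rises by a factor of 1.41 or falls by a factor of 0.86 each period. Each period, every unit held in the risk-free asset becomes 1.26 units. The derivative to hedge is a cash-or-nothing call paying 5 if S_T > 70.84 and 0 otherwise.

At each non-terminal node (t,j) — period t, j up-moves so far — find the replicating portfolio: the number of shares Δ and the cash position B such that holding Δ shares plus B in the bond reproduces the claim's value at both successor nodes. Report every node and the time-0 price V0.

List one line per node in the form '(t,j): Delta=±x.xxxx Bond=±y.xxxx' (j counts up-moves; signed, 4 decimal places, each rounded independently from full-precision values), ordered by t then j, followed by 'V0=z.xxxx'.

No-arbitrage ⇒ martingale measure with p* = (R−d)/(u−d) = 0.7273.
Terminal payoffs: V(2,0)=0.0000, V(2,1)=0.0000, V(2,2)=5.0000
  t=1,j=0: stock 43.8600 → up 61.8426 (V=0.0000), down 37.7196 (V=0.0000). Price 0.0000; hedge Δ=0.0000, bond B=0.0000.
  t=1,j=1: stock 71.9100 → up 101.3931 (V=5.0000), down 61.8426 (V=0.0000). Price 2.8860; hedge Δ=0.1264, bond B=-6.2049.
  t=0,j=0: stock 51.0000 → up 71.9100 (V=2.8860), down 43.8600 (V=0.0000). Price 1.6658; hedge Δ=0.1029, bond B=-3.5815.
Self-financing check: at every node Δ·S+B equals the discounted successor values.

(0,0): Delta=0.1029 Bond=-3.5815
(1,0): Delta=0.0000 Bond=0.0000
(1,1): Delta=0.1264 Bond=-6.2049
V0=1.6658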